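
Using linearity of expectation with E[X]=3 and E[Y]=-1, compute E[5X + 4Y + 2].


E[5X + 4Y + 2] = 5*E[X] + 4*E[Y] + 2
= (5)*(3) + (4)*(-1) + (2)
= 15 - 4 + 2 = 13

13


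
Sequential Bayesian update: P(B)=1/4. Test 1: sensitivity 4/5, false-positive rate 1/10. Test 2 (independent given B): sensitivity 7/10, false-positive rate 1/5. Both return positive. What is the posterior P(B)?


After test 1: P(+) = 4/5*1/4 + 1/10*3/4 = 11/40
P(B|+) = (1/5)/(11/40) = 8/11
After test 2 (use post1 as new prior): P(+) = 7/10*8/11 + 1/5*3/11 = 31/55
P(B|+,+) = (28/55)/(31/55) = 28/31

28/31


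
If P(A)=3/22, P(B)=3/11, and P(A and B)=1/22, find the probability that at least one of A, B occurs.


P(A∪B) = P(A) + P(B) - P(A∩B)
= 3/22 + 3/11 - 1/22 = 4/11

4/11


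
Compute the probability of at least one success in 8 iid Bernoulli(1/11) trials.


P(at least one) = 1 - P(none)
P(none) = (1 - 1/11)^8 = (10/11)^8 = 100000000/214358881
P(at least one) = 1 - 100000000/214358881 = 114358881/214358881

114358881/214358881


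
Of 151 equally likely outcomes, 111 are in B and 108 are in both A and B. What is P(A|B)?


P(A|B) = P(A∩B)/P(B) = (108/151)/(111/151) = 108/111 = 36/37

36/37


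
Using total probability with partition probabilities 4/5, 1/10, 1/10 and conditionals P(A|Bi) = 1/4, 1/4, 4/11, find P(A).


P(A) = P(A|B1)P(B1) + P(A|B2)P(B2) + P(A|B3)P(B3)
= 1/4*4/5 + 1/4*1/10 + 4/11*1/10
= 1/5 + 1/40 + 2/55 = 23/88

23/88


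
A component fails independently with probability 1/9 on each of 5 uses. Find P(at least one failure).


P(at least one) = 1 - P(none)
P(none) = (1 - 1/9)^5 = (8/9)^5 = 32768/59049
P(at least one) = 1 - 32768/59049 = 26281/59049

26281/59049


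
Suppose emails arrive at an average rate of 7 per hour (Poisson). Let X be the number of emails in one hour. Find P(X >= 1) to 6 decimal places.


P(X>=1) = 1 - P(X<=0) = 1 - (e^(-7)*7^0/0!)
≈ 1 - 0.0009118820 = 0.9990881180
≈ 0.999088

0.999088


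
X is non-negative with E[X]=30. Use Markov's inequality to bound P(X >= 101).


Markov: P(X >= a) <= E[X]/a
P(X >= 101) <= 30/101

30/101


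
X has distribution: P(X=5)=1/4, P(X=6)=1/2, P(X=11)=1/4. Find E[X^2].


E[X^2] = sum(g(x)*P(x))
= 25*1/4 + 36*1/2 + 121*1/4
= 109/2

109/2


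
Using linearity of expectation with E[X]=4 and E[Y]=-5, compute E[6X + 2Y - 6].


E[6X + 2Y - 6] = 6*E[X] + 2*E[Y] - 6
= (6)*(4) + (2)*(-5) + (-6)
= 24 - 10 - 6 = 8

8


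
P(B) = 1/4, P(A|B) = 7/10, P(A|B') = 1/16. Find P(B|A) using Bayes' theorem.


P(A) = P(A|B)P(B) + P(A|B')P(B') = 7/10*1/4 + 1/16*3/4 = 71/320
P(B|A) = P(A|B)P(B)/P(A) = (7/40)/(71/320) = 56/71

56/71


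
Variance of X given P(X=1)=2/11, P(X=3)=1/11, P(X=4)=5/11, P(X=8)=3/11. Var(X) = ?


E[X] = 49/11, E[X^2] = 283/11
Var(X) = E[X^2] - (E[X])^2 = 283/11 - (49/11)^2 = 712/121

712/121


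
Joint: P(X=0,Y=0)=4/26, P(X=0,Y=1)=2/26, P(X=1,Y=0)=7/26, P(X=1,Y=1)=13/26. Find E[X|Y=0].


P(Y=0) = 11/26
E[X|Y=0] = (0*4 + 1*7)/11 = 7/11

7/11


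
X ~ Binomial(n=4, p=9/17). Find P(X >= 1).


P(X>=1) = P(X=1) + P(X=2) + P(X=3) + P(X=4)
= 18432/83521 + 31104/83521 + 23328/83521 + 6561/83521
= 79425/83521

79425/83521


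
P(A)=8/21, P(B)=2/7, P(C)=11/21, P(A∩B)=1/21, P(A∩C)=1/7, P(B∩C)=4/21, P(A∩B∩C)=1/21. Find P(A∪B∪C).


P(A∪B∪C) = P(A)+P(B)+P(C) - P(AB)-P(AC)-P(BC) + P(ABC)
= 8/21+2/7+11/21 - 1/21-1/7-4/21 + 1/21
= 6/7

6/7


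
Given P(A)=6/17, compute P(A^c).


P(A') = 1 - P(A) = 1 - 6/17 = 11/17

11/17


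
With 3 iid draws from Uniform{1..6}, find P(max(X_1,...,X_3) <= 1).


P(max <= 1) = P(all X_i <= 1) = (P(X_1 <= 1))^3
= (1/6)^3 = 1/216

1/216


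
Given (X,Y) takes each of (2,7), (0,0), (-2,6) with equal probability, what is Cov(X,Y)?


E[X]=0, E[Y]=13/3, E[XY]=2/3
Cov(X,Y) = E[XY] - E[X]E[Y] = 2/3 - 0*13/3 = 2/3

2/3


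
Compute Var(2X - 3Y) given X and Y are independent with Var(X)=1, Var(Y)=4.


Independence => Cov(X,Y)=0
Var(2X - 3Y) = 2^2*Var(X) + (-3)^2*Var(Y)
= 4*1 + 9*4 = 40

40


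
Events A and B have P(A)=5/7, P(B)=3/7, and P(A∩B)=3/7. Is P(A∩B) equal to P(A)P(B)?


P(A)*P(B) = 5/7*3/7 = 15/49
P(A∩B) = 3/7 != 15/49, so not independent

No, A and B are not independent


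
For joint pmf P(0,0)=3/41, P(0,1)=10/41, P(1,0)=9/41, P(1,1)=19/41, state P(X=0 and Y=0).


Read from table: P(X=0, Y=0) = 3/41

3/41


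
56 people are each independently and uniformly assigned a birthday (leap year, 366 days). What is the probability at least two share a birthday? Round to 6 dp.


P(all different) = prod((366-i)/366 for i=0..55) = 0.011818
P(at least one match) = 1 - 0.011818 = 0.988182

0.988182


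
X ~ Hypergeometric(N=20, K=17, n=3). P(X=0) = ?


P(X=0) = C(17,0)*C(3,3) / C(20,3)
= 1*1 / 1140
= 1/1140

1/1140


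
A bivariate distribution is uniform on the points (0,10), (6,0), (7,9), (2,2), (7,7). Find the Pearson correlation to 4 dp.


Cov(X,Y) = -1.4400, Var(X) = 8.2400, Var(Y) = 15.4400
rho = Cov/(sqrt(VarX)*sqrt(VarY)) = -0.1277

-0.1277


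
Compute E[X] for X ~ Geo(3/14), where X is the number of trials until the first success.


For geometric (trials until first success), E[X] = 1/p = 1/(3/14) = 14/3

14/3


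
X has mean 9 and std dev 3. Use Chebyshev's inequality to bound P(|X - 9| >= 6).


k = 6/3 = 2
Chebyshev: P(|X-mu| >= k*sigma) <= 1/k^2 = 1/2^2 = 1/4

1/4


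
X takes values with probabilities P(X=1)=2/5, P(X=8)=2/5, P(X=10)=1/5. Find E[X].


E[X] = sum(x * P(x))
= 1*2/5 + 8*2/5 + 10*1/5
= 28/5

28/5


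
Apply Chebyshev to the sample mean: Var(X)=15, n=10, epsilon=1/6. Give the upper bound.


Var(Xbar) = Var(X)/n = 15/10
Chebyshev: P(|Xbar-mu| >= 1/6) <= Var(Xbar)/(1/6)^2 = (3/2)/(1/36) = 54
Bound exceeds 1, so trivial bound: 1

1


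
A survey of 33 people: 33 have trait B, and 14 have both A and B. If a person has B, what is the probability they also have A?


P(A|B) = P(A∩B)/P(B) = (14/33)/(33/33) = 14/33

14/33


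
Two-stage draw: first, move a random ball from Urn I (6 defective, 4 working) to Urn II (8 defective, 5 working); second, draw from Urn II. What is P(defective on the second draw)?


P(transfer defective) = 6/10 = 3/5; P(transfer working) = 2/5
If defective transferred: Urn II has 9 defective of 14, so P(defective|defective moved) = 9/14
If working transferred: Urn II has 8 defective of 14, so P(defective|working moved) = 4/7
By total probability: P(defective) = 3/5*9/14 + 2/5*4/7 = 43/70

43/70


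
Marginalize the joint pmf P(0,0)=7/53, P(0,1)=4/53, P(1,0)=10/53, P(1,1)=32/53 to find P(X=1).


P(X=1) = P(1,0)+P(1,1) = 10/53 + 32/53 = 42/53

42/53


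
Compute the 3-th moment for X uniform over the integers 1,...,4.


E[X^3] = (1/4) * sum(x^3 for x=1..4)
= 100/4 = 25

25


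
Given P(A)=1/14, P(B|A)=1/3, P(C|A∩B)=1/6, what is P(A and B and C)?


P(A∩B∩C) = P(A) * P(B|A) * P(C|A∩B)
= 1/14 * 1/3 * 1/6
= 1/42 * 1/6 = 1/252

1/252


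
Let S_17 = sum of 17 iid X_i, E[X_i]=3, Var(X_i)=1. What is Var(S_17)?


By independence, Var(S_n) = n*Var(X_1) = 17*1 = 17

17


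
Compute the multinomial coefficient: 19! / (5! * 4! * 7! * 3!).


19! = 121645100408832000
Denominator: 5!=120 * 4!=24 * 7!=5040 * 3!=6
Coefficient = 121645100408832000 / 87091200 = 1396755360

1396755360


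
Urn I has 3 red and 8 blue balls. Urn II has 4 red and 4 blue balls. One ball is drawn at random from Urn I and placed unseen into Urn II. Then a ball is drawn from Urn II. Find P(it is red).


P(transfer red) = 3/11; P(transfer blue) = 8/11
If red transferred: Urn II has 5 red of 9, so P(red|red moved) = 5/9
If blue transferred: Urn II has 4 red of 9, so P(red|blue moved) = 4/9
By total probability: P(red) = 3/11*5/9 + 8/11*4/9 = 47/99

47/99


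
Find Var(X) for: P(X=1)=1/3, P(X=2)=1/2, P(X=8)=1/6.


E[X] = 8/3, E[X^2] = 13
Var(X) = E[X^2] - (E[X])^2 = 13 - (8/3)^2 = 53/9

53/9


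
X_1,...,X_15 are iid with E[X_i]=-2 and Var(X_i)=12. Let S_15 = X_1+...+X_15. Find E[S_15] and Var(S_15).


E[S_n] = n*mu = 15*-2 = -30
Var(S_n) = n*sigma^2 = 15*12 = 180

E[S_15]=-30, Var(S_15)=180


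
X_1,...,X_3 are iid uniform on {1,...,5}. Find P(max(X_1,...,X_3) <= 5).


P(max <= 5) = P(all X_i <= 5) = (P(X_1 <= 5))^3
= (5/5)^3 = 1^3 = 1

1


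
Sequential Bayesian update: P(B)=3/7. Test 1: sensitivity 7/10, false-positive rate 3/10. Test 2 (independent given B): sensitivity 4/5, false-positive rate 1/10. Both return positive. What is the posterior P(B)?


After test 1: P(+) = 7/10*3/7 + 3/10*4/7 = 33/70
P(B|+) = (3/10)/(33/70) = 7/11
After test 2 (use post1 as new prior): P(+) = 4/5*7/11 + 1/10*4/11 = 6/11
P(B|+,+) = (28/55)/(6/11) = 14/15

14/15


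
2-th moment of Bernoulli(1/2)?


For Bernoulli: X in {0,1}
E[X^2] = 0^2*(1-1/2) + 1^2*1/2 = 1/2

1/2


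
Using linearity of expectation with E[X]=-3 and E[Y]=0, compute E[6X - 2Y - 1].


E[6X - 2Y - 1] = 6*E[X] - 2*E[Y] - 1
= (6)*(-3) + (-2)*(0) + (-1)
= -18 + 0 - 1 = -19

-19


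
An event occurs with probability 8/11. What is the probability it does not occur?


P(A') = 1 - P(A) = 1 - 8/11 = 3/11

3/11


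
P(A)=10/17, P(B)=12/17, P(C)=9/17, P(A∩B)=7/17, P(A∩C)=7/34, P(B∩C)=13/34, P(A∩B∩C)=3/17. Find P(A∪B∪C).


P(A∪B∪C) = P(A)+P(B)+P(C) - P(AB)-P(AC)-P(BC) + P(ABC)
= 10/17+12/17+9/17 - 7/17-7/34-13/34 + 3/17
= 1

1


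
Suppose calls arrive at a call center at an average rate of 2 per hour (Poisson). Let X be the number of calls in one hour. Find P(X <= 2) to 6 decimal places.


P(X<=2) = e^(-2)*2^0/0! + e^(-2)*2^1/1! + e^(-2)*2^2/2!
≈ 0.1353352832 + 0.2706705665 + 0.2706705665
= 0.6766764162
≈ 0.676676

0.676676


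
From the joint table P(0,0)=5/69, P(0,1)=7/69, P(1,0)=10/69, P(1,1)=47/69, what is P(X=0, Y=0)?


Read from table: P(X=0, Y=0) = 5/69

5/69


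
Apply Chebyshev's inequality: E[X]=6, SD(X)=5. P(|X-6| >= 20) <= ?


k = 20/5 = 4
Chebyshev: P(|X-mu| >= k*sigma) <= 1/k^2 = 1/4^2 = 1/16

1/16


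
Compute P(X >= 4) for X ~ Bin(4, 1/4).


P(X>=4) = P(X=4)
= 1/256
= 1/256

1/256


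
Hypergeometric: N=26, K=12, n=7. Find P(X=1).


P(X=1) = C(12,1)*C(14,6) / C(26,7)
= 12*3003 / 657800
= 36036/657800 = 63/1150

63/1150


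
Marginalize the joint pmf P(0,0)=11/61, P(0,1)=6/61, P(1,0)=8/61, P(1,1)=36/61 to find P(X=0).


P(X=0) = P(0,0)+P(0,1) = 11/61 + 6/61 = 17/61

17/61


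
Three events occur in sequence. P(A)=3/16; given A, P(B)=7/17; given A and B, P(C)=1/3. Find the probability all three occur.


P(A∩B∩C) = P(A) * P(B|A) * P(C|A∩B)
= 3/16 * 7/17 * 1/3
= 21/272 * 1/3 = 7/272

7/272


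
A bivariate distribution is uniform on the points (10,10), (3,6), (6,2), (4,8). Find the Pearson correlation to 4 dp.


Cov(X,Y) = 3.1250, Var(X) = 7.1875, Var(Y) = 8.7500
rho = Cov/(sqrt(VarX)*sqrt(VarY)) = 0.3941

0.3941


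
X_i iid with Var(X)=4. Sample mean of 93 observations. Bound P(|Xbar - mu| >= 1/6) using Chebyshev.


Var(Xbar) = Var(X)/n = 4/93
Chebyshev: P(|Xbar-mu| >= 1/6) <= Var(Xbar)/(1/6)^2 = (4/93)/(1/36) = 48/31
Bound exceeds 1, so trivial bound: 1

1


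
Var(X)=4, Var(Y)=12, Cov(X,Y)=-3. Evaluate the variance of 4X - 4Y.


Var(4X - 4Y) = 4^2*Var(X) + (-4)^2*Var(Y) + 2*4*(-4)*Cov(X,Y)
= 16*4 + 16*12 - 32*(-3)
= 64 + 192 + 96 = 352

352


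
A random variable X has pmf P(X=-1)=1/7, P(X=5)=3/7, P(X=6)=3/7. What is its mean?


E[X] = sum(x * P(x))
= -1*1/7 + 5*3/7 + 6*3/7
= 32/7

32/7


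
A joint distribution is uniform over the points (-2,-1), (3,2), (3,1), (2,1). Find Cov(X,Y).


E[X]=3/2, E[Y]=3/4, E[XY]=13/4
Cov(X,Y) = E[XY] - E[X]E[Y] = 13/4 - 3/2*3/4 = 17/8

17/8


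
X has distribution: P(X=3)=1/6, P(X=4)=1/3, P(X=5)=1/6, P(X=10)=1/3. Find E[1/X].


E[1/X] = sum(g(x)*P(x))
= 1/3*1/6 + 1/4*1/3 + 1/5*1/6 + 1/10*1/3
= 37/180

37/180


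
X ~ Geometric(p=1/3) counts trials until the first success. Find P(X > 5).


P(X > 5) = P(first 5 trials all fail) = (1-p)^5 = (2/3)^5 = 32/243

32/243


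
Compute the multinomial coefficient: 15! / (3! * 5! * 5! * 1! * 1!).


15! = 1307674368000
Denominator: 3!=6 * 5!=120 * 5!=120 * 1!=1 * 1!=1
Coefficient = 1307674368000 / 86400 = 15135120

15135120


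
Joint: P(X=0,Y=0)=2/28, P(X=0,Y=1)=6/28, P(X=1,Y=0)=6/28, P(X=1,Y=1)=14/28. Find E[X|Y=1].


P(Y=1) = 20/28
E[X|Y=1] = (0*6 + 1*14)/20 = 14/20 = 7/10

7/10


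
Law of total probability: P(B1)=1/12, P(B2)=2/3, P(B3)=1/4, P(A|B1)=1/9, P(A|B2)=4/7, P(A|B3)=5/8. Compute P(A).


P(A) = P(A|B1)P(B1) + P(A|B2)P(B2) + P(A|B3)P(B3)
= 1/9*1/12 + 4/7*2/3 + 5/8*1/4
= 1/108 + 8/21 + 5/32 = 3305/6048

3305/6048


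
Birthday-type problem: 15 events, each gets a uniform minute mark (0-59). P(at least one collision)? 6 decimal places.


P(all different) = prod((60-i)/60 for i=0..14) = 0.147943
P(at least one match) = 1 - 0.147943 = 0.852057

0.852057


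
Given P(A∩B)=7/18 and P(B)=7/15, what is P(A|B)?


P(A|B) = P(A∩B)/P(B) = (70/180)/(84/180) = 70/84 = 5/6

5/6


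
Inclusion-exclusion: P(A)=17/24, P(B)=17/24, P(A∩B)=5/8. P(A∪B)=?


P(A∪B) = P(A) + P(B) - P(A∩B)
= 17/24 + 17/24 - 5/8 = 19/24

19/24


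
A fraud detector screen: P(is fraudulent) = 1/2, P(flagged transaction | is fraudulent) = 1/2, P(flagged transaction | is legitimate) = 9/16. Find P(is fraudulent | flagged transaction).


P(A) = P(A|B)P(B) + P(A|B')P(B') = 1/2*1/2 + 9/16*1/2 = 17/32
P(B|A) = P(A|B)P(B)/P(A) = (1/4)/(17/32) = 8/17

8/17


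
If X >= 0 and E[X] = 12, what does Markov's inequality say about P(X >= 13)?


Markov: P(X >= a) <= E[X]/a
P(X >= 13) <= 12/13

12/13


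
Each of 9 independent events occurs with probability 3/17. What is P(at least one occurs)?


P(at least one) = 1 - P(none)
P(none) = (1 - 3/17)^9 = (14/17)^9 = 20661046784/118587876497
P(at least one) = 1 - 20661046784/118587876497 = 97926829713/118587876497

97926829713/118587876497


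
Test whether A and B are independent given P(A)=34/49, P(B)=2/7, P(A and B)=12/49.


P(A)*P(B) = 34/49*2/7 = 68/343
P(A∩B) = 12/49 != 68/343, so not independent

No, A and B are not independent


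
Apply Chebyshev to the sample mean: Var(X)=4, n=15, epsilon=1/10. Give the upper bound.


Var(Xbar) = Var(X)/n = 4/15
Chebyshev: P(|Xbar-mu| >= 1/10) <= Var(Xbar)/(1/10)^2 = (4/15)/(1/100) = 80/3
Bound exceeds 1, so trivial bound: 1

1


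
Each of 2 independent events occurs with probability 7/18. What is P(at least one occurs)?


P(at least one) = 1 - P(none)
P(none) = (1 - 7/18)^2 = (11/18)^2 = 121/324
P(at least one) = 1 - 121/324 = 203/324

203/324


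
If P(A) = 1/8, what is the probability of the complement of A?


P(A') = 1 - P(A) = 1 - 1/8 = 7/8

7/8


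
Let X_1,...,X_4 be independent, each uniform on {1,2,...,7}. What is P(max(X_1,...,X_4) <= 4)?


P(max <= 4) = P(all X_i <= 4) = (P(X_1 <= 4))^4
= (4/7)^4 = 256/2401

256/2401


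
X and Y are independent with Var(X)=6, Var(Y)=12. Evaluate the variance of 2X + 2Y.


Independence => Cov(X,Y)=0
Var(2X + 2Y) = 2^2*Var(X) + 2^2*Var(Y)
= 4*6 + 4*12 = 72

72


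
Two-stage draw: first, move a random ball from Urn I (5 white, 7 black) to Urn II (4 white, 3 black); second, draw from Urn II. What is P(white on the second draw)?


P(transfer white) = 5/12; P(transfer black) = 7/12
If white transferred: Urn II has 5 white of 8, so P(white|white moved) = 5/8
If black transferred: Urn II has 4 white of 8, so P(white|black moved) = 1/2
By total probability: P(white) = 5/12*5/8 + 7/12*1/2 = 53/96

53/96


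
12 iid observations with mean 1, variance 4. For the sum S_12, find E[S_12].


E[S_n] = n*E[X_1] = 12*1 = 12

12


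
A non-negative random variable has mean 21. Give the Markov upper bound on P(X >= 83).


Markov: P(X >= a) <= E[X]/a
P(X >= 83) <= 21/83

21/83


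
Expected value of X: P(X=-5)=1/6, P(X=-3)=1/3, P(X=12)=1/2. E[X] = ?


E[X] = sum(x * P(x))
= -5*1/6 - 3*1/3 + 12*1/2
= 25/6

25/6


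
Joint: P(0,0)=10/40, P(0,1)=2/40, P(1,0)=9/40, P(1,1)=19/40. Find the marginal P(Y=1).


P(Y=1) = P(0,1)+P(1,1) = 2/40 + 19/40 = 21/40

21/40


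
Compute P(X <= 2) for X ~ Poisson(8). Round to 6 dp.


P(X<=2) = e^(-8)*8^0/0! + e^(-8)*8^1/1! + e^(-8)*8^2/2!
≈ 0.0003354626 + 0.0026837010 + 0.0107348041
= 0.0137539677
≈ 0.013754

0.013754


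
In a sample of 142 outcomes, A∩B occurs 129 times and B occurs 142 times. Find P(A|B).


P(A|B) = P(A∩B)/P(B) = (129/142)/(142/142) = 129/142

129/142


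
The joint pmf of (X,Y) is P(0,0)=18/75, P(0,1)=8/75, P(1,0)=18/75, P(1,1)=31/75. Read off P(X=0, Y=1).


Read from table: P(X=0, Y=1) = 8/75

8/75


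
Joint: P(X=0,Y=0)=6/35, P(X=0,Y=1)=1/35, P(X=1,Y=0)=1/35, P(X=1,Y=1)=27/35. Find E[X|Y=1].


P(Y=1) = 28/35
E[X|Y=1] = (0*1 + 1*27)/28 = 27/28

27/28


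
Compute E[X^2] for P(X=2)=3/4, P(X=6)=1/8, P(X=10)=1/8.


E[X^2] = sum(g(x)*P(x))
= 4*3/4 + 36*1/8 + 100*1/8
= 20

20


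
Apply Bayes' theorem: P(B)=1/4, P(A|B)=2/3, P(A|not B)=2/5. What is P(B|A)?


P(A) = P(A|B)P(B) + P(A|B')P(B') = 2/3*1/4 + 2/5*3/4 = 7/15
P(B|A) = P(A|B)P(B)/P(A) = (1/6)/(7/15) = 5/14

5/14


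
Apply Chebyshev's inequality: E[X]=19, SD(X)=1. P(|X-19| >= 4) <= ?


k = 4/1 = 4
Chebyshev: P(|X-mu| >= k*sigma) <= 1/k^2 = 1/4^2 = 1/16

1/16


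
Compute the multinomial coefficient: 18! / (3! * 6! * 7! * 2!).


18! = 6402373705728000
Denominator: 3!=6 * 6!=720 * 7!=5040 * 2!=2
Coefficient = 6402373705728000 / 43545600 = 147026880

147026880


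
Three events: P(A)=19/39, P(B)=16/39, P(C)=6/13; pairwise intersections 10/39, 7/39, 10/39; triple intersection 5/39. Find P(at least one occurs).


P(A∪B∪C) = P(A)+P(B)+P(C) - P(AB)-P(AC)-P(BC) + P(ABC)
= 19/39+16/39+6/13 - 10/39-7/39-10/39 + 5/39
= 31/39

31/39


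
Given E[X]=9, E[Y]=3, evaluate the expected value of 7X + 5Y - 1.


E[7X + 5Y - 1] = 7*E[X] + 5*E[Y] - 1
= (7)*(9) + (5)*(3) + (-1)
= 63 + 15 - 1 = 77

77


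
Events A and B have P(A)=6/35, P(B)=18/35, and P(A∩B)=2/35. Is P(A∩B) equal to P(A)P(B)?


P(A)*P(B) = 6/35*18/35 = 108/1225
P(A∩B) = 2/35 != 108/1225, so not independent

No, A and B are not independent


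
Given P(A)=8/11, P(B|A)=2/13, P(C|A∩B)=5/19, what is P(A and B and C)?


P(A∩B∩C) = P(A) * P(B|A) * P(C|A∩B)
= 8/11 * 2/13 * 5/19
= 16/143 * 5/19 = 80/2717

80/2717


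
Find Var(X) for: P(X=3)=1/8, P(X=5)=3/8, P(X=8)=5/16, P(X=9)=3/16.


E[X] = 103/16, E[X^2] = 731/16
Var(X) = E[X^2] - (E[X])^2 = 731/16 - (103/16)^2 = 1087/256

1087/256


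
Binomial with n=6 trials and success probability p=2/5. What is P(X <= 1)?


P(X<=1) = P(X=0) + P(X=1)
= 729/15625 + 2916/15625
= 729/3125

729/3125


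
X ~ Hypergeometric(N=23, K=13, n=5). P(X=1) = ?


P(X=1) = C(13,1)*C(10,4) / C(23,5)
= 13*210 / 33649
= 2730/33649 = 390/4807

390/4807


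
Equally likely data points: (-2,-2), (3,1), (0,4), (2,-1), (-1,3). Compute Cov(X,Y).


E[X]=2/5, E[Y]=1, E[XY]=2/5
Cov(X,Y) = E[XY] - E[X]E[Y] = 2/5 - 2/5*1 = 0

0


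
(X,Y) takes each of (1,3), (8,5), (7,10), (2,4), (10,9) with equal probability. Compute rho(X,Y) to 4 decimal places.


Cov(X,Y) = 7.4800, Var(X) = 12.2400, Var(Y) = 7.7600
rho = Cov/(sqrt(VarX)*sqrt(VarY)) = 0.7675

0.7675


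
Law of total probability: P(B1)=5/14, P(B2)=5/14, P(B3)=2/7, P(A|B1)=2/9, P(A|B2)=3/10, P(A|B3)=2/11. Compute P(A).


P(A) = P(A|B1)P(B1) + P(A|B2)P(B2) + P(A|B3)P(B3)
= 2/9*5/14 + 3/10*5/14 + 2/11*2/7
= 5/63 + 3/28 + 4/77 = 661/2772

661/2772


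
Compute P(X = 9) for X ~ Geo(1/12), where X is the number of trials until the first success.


P(X=9) = (1-p)^8 * p = (11/12)^8 * 1/12
= 214358881/429981696 * 1/12 = 214358881/5159780352

214358881/5159780352


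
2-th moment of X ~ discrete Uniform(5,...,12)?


E[X^2] = (1/8) * sum(x^2 for x=5..12)
= 620/8 = 155/2

155/2


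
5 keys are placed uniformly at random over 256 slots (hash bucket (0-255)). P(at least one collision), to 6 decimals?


P(all different) = prod((256-i)/256 for i=0..4) = 0.961469
P(at least one match) = 1 - 0.961469 = 0.038531

0.038531


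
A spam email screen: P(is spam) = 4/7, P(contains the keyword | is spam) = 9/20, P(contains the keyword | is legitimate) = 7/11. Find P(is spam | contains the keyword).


P(A) = P(A|B)P(B) + P(A|B')P(B') = 9/20*4/7 + 7/11*3/7 = 204/385
P(B|A) = P(A|B)P(B)/P(A) = (9/35)/(204/385) = 33/68

33/68


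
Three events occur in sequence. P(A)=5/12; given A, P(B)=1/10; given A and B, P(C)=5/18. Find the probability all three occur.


P(A∩B∩C) = P(A) * P(B|A) * P(C|A∩B)
= 5/12 * 1/10 * 5/18
= 1/24 * 5/18 = 5/432

5/432


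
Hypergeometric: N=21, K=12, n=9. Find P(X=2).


P(X=2) = C(12,2)*C(9,7) / C(21,9)
= 66*36 / 293930
= 2376/293930 = 1188/146965

1188/146965


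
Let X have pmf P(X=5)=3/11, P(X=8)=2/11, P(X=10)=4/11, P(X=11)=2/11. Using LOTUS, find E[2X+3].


E[2X+3] = sum(g(x)*P(x))
= 13*3/11 + 19*2/11 + 23*4/11 + 25*2/11
= 219/11

219/11


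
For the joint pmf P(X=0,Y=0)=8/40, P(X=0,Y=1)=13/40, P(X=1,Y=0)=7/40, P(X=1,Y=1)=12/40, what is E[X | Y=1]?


P(Y=1) = 25/40
E[X|Y=1] = (0*13 + 1*12)/25 = 12/25

12/25


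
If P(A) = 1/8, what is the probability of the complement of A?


P(A') = 1 - P(A) = 1 - 1/8 = 7/8

7/8


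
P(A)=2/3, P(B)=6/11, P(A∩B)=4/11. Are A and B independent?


P(A)*P(B) = 2/3*6/11 = 4/11
P(A∩B) = 4/11, which equals P(A)P(B), so independent

Yes, A and B are independent


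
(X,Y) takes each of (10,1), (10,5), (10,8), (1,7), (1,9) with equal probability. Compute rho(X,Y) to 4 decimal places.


Cov(X,Y) = -7.2000, Var(X) = 19.4400, Var(Y) = 8.0000
rho = Cov/(sqrt(VarX)*sqrt(VarY)) = -0.5774

-0.5774


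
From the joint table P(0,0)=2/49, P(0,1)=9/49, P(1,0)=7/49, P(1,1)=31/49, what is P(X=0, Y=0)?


Read from table: P(X=0, Y=0) = 2/49

2/49


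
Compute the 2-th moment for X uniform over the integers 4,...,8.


E[X^2] = (1/5) * sum(x^2 for x=4..8)
= 190/5 = 38

38


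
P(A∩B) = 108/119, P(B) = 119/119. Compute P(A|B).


P(A|B) = P(A∩B)/P(B) = (108/119)/(119/119) = 108/119

108/119


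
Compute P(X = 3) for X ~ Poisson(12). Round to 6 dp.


P(X=3) = e^(-12) * 12^3 / 3!
≈ 0.000006144212353 * 1728 / 6
≈ 0.001770

0.001770


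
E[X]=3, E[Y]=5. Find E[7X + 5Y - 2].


E[7X + 5Y - 2] = 7*E[X] + 5*E[Y] - 2
= (7)*(3) + (5)*(5) + (-2)
= 21 + 25 - 2 = 44

44


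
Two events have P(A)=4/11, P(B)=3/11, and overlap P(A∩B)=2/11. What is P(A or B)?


P(A∪B) = P(A) + P(B) - P(A∩B)
= 4/11 + 3/11 - 2/11 = 5/11

5/11


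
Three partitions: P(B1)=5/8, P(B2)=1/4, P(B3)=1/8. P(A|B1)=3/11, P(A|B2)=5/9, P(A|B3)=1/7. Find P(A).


P(A) = P(A|B1)P(B1) + P(A|B2)P(B2) + P(A|B3)P(B3)
= 3/11*5/8 + 5/9*1/4 + 1/7*1/8
= 15/88 + 5/36 + 1/56 = 907/2772

907/2772


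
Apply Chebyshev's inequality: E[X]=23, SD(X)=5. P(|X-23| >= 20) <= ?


k = 20/5 = 4
Chebyshev: P(|X-mu| >= k*sigma) <= 1/k^2 = 1/4^2 = 1/16

1/16


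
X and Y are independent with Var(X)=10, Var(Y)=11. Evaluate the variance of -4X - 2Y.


Independence => Cov(X,Y)=0
Var(-4X - 2Y) = (-4)^2*Var(X) + (-2)^2*Var(Y)
= 16*10 + 4*11 = 204

204


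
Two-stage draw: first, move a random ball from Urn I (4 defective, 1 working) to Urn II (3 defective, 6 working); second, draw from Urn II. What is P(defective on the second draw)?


P(transfer defective) = 4/5; P(transfer working) = 1/5
If defective transferred: Urn II has 4 defective of 10, so P(defective|defective moved) = 2/5
If working transferred: Urn II has 3 defective of 10, so P(defective|working moved) = 3/10
By total probability: P(defective) = 4/5*2/5 + 1/5*3/10 = 19/50

19/50


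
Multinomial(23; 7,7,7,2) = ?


23! = 25852016738884976640000
Denominator: 7!=5040 * 7!=5040 * 7!=5040 * 2!=2
Coefficient = 25852016738884976640000 / 256048128000 = 100965458880

100965458880


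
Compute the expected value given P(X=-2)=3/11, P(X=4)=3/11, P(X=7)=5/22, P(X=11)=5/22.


E[X] = sum(x * P(x))
= -2*3/11 + 4*3/11 + 7*5/22 + 11*5/22
= 51/11

51/11


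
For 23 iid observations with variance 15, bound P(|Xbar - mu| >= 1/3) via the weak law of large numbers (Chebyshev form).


Var(Xbar) = Var(X)/n = 15/23
Chebyshev: P(|Xbar-mu| >= 1/3) <= Var(Xbar)/(1/3)^2 = (15/23)/(1/9) = 135/23
Bound exceeds 1, so trivial bound: 1

1


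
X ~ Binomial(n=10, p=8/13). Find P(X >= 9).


P(X>=9) = P(X=9) + P(X=10)
= 6710886400/137858491849 + 1073741824/137858491849
= 7784628224/137858491849

7784628224/137858491849


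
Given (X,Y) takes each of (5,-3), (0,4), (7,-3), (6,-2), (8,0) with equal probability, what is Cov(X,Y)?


E[X]=26/5, E[Y]=-4/5, E[XY]=-48/5
Cov(X,Y) = E[XY] - E[X]E[Y] = -48/5 - 26/5*-4/5 = -136/25

-136/25


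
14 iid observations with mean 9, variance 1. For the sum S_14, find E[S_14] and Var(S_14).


E[S_n] = n*mu = 14*9 = 126
Var(S_n) = n*sigma^2 = 14*1 = 14

E[S_14]=126, Var(S_14)=14


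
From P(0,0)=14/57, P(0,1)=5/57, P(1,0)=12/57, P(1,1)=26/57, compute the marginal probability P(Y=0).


P(Y=0) = P(0,0)+P(1,0) = 14/57 + 12/57 = 26/57

26/57


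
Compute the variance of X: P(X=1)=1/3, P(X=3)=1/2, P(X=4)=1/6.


E[X] = 5/2, E[X^2] = 15/2
Var(X) = E[X^2] - (E[X])^2 = 15/2 - (5/2)^2 = 5/4

5/4


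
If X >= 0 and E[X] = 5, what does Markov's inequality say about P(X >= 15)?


Markov: P(X >= a) <= E[X]/a
P(X >= 15) <= 5/15 = 1/3

1/3


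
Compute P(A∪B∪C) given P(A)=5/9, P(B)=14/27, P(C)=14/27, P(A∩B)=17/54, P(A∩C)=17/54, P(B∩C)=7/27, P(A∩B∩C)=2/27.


P(A∪B∪C) = P(A)+P(B)+P(C) - P(AB)-P(AC)-P(BC) + P(ABC)
= 5/9+14/27+14/27 - 17/54-17/54-7/27 + 2/27
= 7/9

7/9


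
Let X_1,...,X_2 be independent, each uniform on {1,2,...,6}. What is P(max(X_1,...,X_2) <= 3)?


P(max <= 3) = P(all X_i <= 3) = (P(X_1 <= 3))^2
= (3/6)^2 = (1/2)^2 = 1/4

1/4


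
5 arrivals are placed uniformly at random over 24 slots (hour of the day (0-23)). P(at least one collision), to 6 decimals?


P(all different) = prod((24-i)/24 for i=0..4) = 0.640553
P(at least one match) = 1 - 0.640553 = 0.359447

0.359447


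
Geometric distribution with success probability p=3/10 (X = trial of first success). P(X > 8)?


P(X > 8) = P(first 8 trials all fail) = (1-p)^8 = (7/10)^8 = 5764801/100000000

5764801/100000000


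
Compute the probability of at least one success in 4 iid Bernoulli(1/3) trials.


P(at least one) = 1 - P(none)
P(none) = (1 - 1/3)^4 = (2/3)^4 = 16/81
P(at least one) = 1 - 16/81 = 65/81

65/81


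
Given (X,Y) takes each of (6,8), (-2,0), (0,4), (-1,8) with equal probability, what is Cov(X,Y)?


E[X]=3/4, E[Y]=5, E[XY]=10
Cov(X,Y) = E[XY] - E[X]E[Y] = 10 - 3/4*5 = 25/4

25/4


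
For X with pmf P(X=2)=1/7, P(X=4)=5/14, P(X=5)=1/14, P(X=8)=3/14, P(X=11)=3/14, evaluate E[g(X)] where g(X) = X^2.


E[X^2] = sum(g(x)*P(x))
= 4*1/7 + 16*5/14 + 25*1/14 + 64*3/14 + 121*3/14
= 334/7

334/7


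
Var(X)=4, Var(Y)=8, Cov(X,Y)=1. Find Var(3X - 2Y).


Var(3X - 2Y) = 3^2*Var(X) + (-2)^2*Var(Y) + 2*3*(-2)*Cov(X,Y)
= 9*4 + 4*8 - 12*1
= 36 + 32 - 12 = 56

56


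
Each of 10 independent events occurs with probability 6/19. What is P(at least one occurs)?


P(at least one) = 1 - P(none)
P(none) = (1 - 6/19)^10 = (13/19)^10 = 137858491849/6131066257801
P(at least one) = 1 - 137858491849/6131066257801 = 5993207765952/6131066257801

5993207765952/6131066257801


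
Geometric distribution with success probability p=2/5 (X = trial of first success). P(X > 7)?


P(X > 7) = P(first 7 trials all fail) = (1-p)^7 = (3/5)^7 = 2187/78125

2187/78125


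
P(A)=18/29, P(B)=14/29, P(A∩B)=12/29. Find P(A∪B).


P(A∪B) = P(A) + P(B) - P(A∩B)
= 18/29 + 14/29 - 12/29 = 20/29

20/29


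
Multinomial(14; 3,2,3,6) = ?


14! = 87178291200
Denominator: 3!=6 * 2!=2 * 3!=6 * 6!=720
Coefficient = 87178291200 / 51840 = 1681680

1681680


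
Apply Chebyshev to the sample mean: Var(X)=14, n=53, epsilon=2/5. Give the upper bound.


Var(Xbar) = Var(X)/n = 14/53
Chebyshev: P(|Xbar-mu| >= 2/5) <= Var(Xbar)/(2/5)^2 = (14/53)/(4/25) = 175/106
Bound exceeds 1, so trivial bound: 1

1


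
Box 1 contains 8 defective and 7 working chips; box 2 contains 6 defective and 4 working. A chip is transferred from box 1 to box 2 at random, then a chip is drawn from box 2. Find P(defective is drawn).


P(transfer defective) = 8/15; P(transfer working) = 7/15
If defective transferred: Urn II has 7 defective of 11, so P(defective|defective moved) = 7/11
If working transferred: Urn II has 6 defective of 11, so P(defective|working moved) = 6/11
By total probability: P(defective) = 8/15*7/11 + 7/15*6/11 = 98/165

98/165


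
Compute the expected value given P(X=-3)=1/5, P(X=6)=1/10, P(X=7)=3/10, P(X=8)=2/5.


E[X] = sum(x * P(x))
= -3*1/5 + 6*1/10 + 7*3/10 + 8*2/5
= 53/10

53/10


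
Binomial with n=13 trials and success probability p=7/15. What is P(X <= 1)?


P(X<=1) = P(X=0) + P(X=1)
= 549755813888/1946195068359375 + 6253472382976/1946195068359375
= 755914244096/216243896484375

755914244096/216243896484375


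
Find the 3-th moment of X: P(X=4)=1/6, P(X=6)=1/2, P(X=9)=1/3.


E[X^3] = sum(x^3 * P(x))
= 64*1/6 + 216*1/2 + 729*1/3
= 1085/3

1085/3


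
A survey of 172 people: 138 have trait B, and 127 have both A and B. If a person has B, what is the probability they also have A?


P(A|B) = P(A∩B)/P(B) = (127/172)/(138/172) = 127/138

127/138


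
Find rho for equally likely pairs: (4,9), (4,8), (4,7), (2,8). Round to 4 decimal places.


Cov(X,Y) = 0.0000, Var(X) = 0.7500, Var(Y) = 0.5000
rho = Cov/(sqrt(VarX)*sqrt(VarY)) = 0.0000

0.0000


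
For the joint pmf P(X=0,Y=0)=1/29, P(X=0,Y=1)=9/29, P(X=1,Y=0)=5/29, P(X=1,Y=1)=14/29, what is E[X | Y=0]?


P(Y=0) = 6/29
E[X|Y=0] = (0*1 + 1*5)/6 = 5/6

5/6


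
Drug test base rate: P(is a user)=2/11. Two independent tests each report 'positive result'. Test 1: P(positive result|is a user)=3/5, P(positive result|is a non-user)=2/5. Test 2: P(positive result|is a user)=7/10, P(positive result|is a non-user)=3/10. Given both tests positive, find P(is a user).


After test 1: P(+) = 3/5*2/11 + 2/5*9/11 = 24/55
P(B|+) = (6/55)/(24/55) = 1/4
After test 2 (use post1 as new prior): P(+) = 7/10*1/4 + 3/10*3/4 = 2/5
P(B|+,+) = (7/40)/(2/5) = 7/16

7/16


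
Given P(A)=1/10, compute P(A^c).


P(A') = 1 - P(A) = 1 - 1/10 = 9/10

9/10


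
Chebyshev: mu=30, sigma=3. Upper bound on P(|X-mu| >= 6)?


k = 6/3 = 2
Chebyshev: P(|X-mu| >= k*sigma) <= 1/k^2 = 1/2^2 = 1/4

1/4


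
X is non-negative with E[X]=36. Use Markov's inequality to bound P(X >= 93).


Markov: P(X >= a) <= E[X]/a
P(X >= 93) <= 36/93 = 12/31

12/31


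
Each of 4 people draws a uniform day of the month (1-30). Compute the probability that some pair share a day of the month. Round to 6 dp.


P(all different) = prod((30-i)/30 for i=0..3) = 0.812000
P(at least one match) = 1 - 0.812000 = 0.188000

0.188000


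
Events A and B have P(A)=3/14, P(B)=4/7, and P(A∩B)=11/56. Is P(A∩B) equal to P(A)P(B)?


P(A)*P(B) = 3/14*4/7 = 6/49
P(A∩B) = 11/56 != 6/49, so not independent

No, A and B are not independent


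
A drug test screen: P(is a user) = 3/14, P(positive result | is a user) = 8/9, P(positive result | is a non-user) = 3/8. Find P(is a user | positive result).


P(A) = P(A|B)P(B) + P(A|B')P(B') = 8/9*3/14 + 3/8*11/14 = 163/336
P(B|A) = P(A|B)P(B)/P(A) = (4/21)/(163/336) = 64/163

64/163


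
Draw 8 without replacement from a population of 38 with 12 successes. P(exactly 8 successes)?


P(X=8) = C(12,8)*C(26,0) / C(38,8)
= 495*1 / 48903492
= 495/48903492 = 15/1481924

15/1481924


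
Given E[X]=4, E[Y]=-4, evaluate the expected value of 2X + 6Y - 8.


E[2X + 6Y - 8] = 2*E[X] + 6*E[Y] - 8
= (2)*(4) + (6)*(-4) + (-8)
= 8 - 24 - 8 = -24

-24


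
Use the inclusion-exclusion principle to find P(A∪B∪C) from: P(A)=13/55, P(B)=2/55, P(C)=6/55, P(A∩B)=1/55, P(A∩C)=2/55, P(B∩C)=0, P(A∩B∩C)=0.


P(A∪B∪C) = P(A)+P(B)+P(C) - P(AB)-P(AC)-P(BC) + P(ABC)
= 13/55+2/55+6/55 - 1/55-2/55-0 + 0
= 18/55

18/55


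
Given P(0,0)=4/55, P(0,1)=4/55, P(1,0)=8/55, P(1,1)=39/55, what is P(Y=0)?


P(Y=0) = P(0,0)+P(1,0) = 4/55 + 8/55 = 12/55

12/55


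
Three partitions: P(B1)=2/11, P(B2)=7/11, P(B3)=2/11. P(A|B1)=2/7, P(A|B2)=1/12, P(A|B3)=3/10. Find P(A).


P(A) = P(A|B1)P(B1) + P(A|B2)P(B2) + P(A|B3)P(B3)
= 2/7*2/11 + 1/12*7/11 + 3/10*2/11
= 4/77 + 7/132 + 3/55 = 67/420

67/420


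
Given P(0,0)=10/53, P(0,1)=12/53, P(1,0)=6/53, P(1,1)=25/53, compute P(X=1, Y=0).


Read from table: P(X=1, Y=0) = 6/53

6/53


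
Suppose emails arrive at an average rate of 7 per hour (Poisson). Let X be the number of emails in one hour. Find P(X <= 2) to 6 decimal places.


P(X<=2) = e^(-7)*7^0/0! + e^(-7)*7^1/1! + e^(-7)*7^2/2!
≈ 0.0009118820 + 0.0063831738 + 0.0223411082
= 0.0296361640
≈ 0.029636

0.029636


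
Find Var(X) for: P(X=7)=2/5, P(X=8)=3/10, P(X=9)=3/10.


E[X] = 79/10, E[X^2] = 631/10
Var(X) = E[X^2] - (E[X])^2 = 631/10 - (79/10)^2 = 69/100

69/100


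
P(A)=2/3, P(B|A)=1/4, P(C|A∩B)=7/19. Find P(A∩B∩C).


P(A∩B∩C) = P(A) * P(B|A) * P(C|A∩B)
= 2/3 * 1/4 * 7/19
= 1/6 * 7/19 = 7/114

7/114


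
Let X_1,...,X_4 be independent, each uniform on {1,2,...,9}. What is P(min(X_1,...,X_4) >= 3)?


P(min >= 3) = P(all X_i >= 3) = (P(X_1 >= 3))^4
= (7/9)^4 = 2401/6561

2401/6561


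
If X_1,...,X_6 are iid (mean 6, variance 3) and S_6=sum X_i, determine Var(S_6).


By independence, Var(S_n) = n*Var(X_1) = 6*3 = 18

18


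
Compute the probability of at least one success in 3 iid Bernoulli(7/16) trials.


P(at least one) = 1 - P(none)
P(none) = (1 - 7/16)^3 = (9/16)^3 = 729/4096
P(at least one) = 1 - 729/4096 = 3367/4096

3367/4096


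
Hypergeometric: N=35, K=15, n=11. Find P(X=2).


P(X=2) = C(15,2)*C(20,9) / C(35,11)
= 105*167960 / 417225900
= 17635800/417225900 = 38/899

38/899


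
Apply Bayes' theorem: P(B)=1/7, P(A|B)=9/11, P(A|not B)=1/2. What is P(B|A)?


P(A) = P(A|B)P(B) + P(A|B')P(B') = 9/11*1/7 + 1/2*6/7 = 6/11
P(B|A) = P(A|B)P(B)/P(A) = (9/77)/(6/11) = 3/14

3/14


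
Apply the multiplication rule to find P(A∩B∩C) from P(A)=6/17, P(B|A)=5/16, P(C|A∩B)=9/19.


P(A∩B∩C) = P(A) * P(B|A) * P(C|A∩B)
= 6/17 * 5/16 * 9/19
= 15/136 * 9/19 = 135/2584

135/2584


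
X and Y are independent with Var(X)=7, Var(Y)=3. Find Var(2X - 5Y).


Independence => Cov(X,Y)=0
Var(2X - 5Y) = 2^2*Var(X) + (-5)^2*Var(Y)
= 4*7 + 25*3 = 103

103


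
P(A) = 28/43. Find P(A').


P(A') = 1 - P(A) = 1 - 28/43 = 15/43

15/43


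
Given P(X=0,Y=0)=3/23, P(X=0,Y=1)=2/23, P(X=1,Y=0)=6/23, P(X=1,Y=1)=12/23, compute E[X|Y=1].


P(Y=1) = 14/23
E[X|Y=1] = (0*2 + 1*12)/14 = 12/14 = 6/7

6/7


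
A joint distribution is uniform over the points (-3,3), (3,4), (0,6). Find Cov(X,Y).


E[X]=0, E[Y]=13/3, E[XY]=1
Cov(X,Y) = E[XY] - E[X]E[Y] = 1 - 0*13/3 = 1

1


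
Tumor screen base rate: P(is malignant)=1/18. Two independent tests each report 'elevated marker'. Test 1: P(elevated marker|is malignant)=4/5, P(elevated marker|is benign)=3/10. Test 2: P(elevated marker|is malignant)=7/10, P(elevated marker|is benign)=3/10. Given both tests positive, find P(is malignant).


After test 1: P(+) = 4/5*1/18 + 3/10*17/18 = 59/180
P(B|+) = (2/45)/(59/180) = 8/59
After test 2 (use post1 as new prior): P(+) = 7/10*8/59 + 3/10*51/59 = 209/590
P(B|+,+) = (28/295)/(209/590) = 56/209

56/209


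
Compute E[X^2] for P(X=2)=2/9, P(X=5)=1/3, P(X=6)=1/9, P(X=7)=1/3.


E[X^2] = sum(g(x)*P(x))
= 4*2/9 + 25*1/3 + 36*1/9 + 49*1/3
= 266/9

266/9


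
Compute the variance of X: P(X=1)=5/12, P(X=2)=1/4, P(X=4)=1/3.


E[X] = 9/4, E[X^2] = 27/4
Var(X) = E[X^2] - (E[X])^2 = 27/4 - (9/4)^2 = 27/16

27/16


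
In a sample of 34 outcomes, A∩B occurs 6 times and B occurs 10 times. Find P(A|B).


P(A|B) = P(A∩B)/P(B) = (6/34)/(10/34) = 6/10 = 3/5

3/5


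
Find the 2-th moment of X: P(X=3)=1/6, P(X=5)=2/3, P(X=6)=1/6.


E[X^2] = sum(x^2 * P(x))
= 9*1/6 + 25*2/3 + 36*1/6
= 145/6

145/6


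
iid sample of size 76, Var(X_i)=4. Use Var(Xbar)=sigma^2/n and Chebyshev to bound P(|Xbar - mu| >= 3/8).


Var(Xbar) = Var(X)/n = 4/76
Chebyshev: P(|Xbar-mu| >= 3/8) <= Var(Xbar)/(3/8)^2 = (1/19)/(9/64) = 64/171

64/171


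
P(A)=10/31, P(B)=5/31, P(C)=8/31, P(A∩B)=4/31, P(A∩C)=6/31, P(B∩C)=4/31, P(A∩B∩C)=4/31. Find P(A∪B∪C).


P(A∪B∪C) = P(A)+P(B)+P(C) - P(AB)-P(AC)-P(BC) + P(ABC)
= 10/31+5/31+8/31 - 4/31-6/31-4/31 + 4/31
= 13/31

13/31


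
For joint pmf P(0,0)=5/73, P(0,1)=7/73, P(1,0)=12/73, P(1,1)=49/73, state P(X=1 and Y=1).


Read from table: P(X=1, Y=1) = 49/73

49/73


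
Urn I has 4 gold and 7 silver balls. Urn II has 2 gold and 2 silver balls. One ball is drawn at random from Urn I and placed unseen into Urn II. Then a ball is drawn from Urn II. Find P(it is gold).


P(transfer gold) = 4/11; P(transfer silver) = 7/11
If gold transferred: Urn II has 3 gold of 5, so P(gold|gold moved) = 3/5
If silver transferred: Urn II has 2 gold of 5, so P(gold|silver moved) = 2/5
By total probability: P(gold) = 4/11*3/5 + 7/11*2/5 = 26/55

26/55


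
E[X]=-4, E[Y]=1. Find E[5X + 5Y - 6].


E[5X + 5Y - 6] = 5*E[X] + 5*E[Y] - 6
= (5)*(-4) + (5)*(1) + (-6)
= -20 + 5 - 6 = -21

-21


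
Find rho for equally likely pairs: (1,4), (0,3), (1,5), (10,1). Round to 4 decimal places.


Cov(X,Y) = -5.0000, Var(X) = 16.5000, Var(Y) = 2.1875
rho = Cov/(sqrt(VarX)*sqrt(VarY)) = -0.8323

-0.8323


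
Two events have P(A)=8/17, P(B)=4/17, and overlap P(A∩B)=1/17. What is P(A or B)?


P(A∪B) = P(A) + P(B) - P(A∩B)
= 8/17 + 4/17 - 1/17 = 11/17

11/17


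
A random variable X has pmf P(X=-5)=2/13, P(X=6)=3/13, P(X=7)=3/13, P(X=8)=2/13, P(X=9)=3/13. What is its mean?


E[X] = sum(x * P(x))
= -5*2/13 + 6*3/13 + 7*3/13 + 8*2/13 + 9*3/13
= 72/13

72/13


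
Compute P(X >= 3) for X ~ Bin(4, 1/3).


P(X>=3) = P(X=3) + P(X=4)
= 8/81 + 1/81
= 1/9

1/9


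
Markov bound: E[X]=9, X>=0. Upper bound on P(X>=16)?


Markov: P(X >= a) <= E[X]/a
P(X >= 16) <= 9/16

9/16


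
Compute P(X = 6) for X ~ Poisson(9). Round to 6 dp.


P(X=6) = e^(-9) * 9^6 / 6!
≈ 0.0001234098041 * 531441 / 720
≈ 0.091090

0.091090


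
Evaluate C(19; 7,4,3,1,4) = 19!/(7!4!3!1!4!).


19! = 121645100408832000
Denominator: 7!=5040 * 4!=24 * 3!=6 * 1!=1 * 4!=24
Coefficient = 121645100408832000 / 17418240 = 6983776800

6983776800


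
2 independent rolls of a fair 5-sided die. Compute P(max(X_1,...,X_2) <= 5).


P(max <= 5) = P(all X_i <= 5) = (P(X_1 <= 5))^2
= (5/5)^2 = 1^2 = 1

1


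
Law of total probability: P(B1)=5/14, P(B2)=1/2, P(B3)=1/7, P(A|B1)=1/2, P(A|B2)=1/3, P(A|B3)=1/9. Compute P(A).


P(A) = P(A|B1)P(B1) + P(A|B2)P(B2) + P(A|B3)P(B3)
= 1/2*5/14 + 1/3*1/2 + 1/9*1/7
= 5/28 + 1/6 + 1/63 = 13/36

13/36


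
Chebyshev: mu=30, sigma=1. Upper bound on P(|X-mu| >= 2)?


k = 2/1 = 2
Chebyshev: P(|X-mu| >= k*sigma) <= 1/k^2 = 1/2^2 = 1/4

1/4


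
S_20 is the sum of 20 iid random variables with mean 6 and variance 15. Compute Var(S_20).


By independence, Var(S_n) = n*Var(X_1) = 20*15 = 300

300


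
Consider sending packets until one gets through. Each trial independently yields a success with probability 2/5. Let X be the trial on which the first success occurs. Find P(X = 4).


P(X=4) = (1-p)^3 * p = (3/5)^3 * 2/5
= 27/125 * 2/5 = 54/625

54/625


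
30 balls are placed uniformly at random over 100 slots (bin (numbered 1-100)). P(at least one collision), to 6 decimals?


P(all different) = prod((100-i)/100 for i=0..29) = 0.007791
P(at least one match) = 1 - 0.007791 = 0.992209

0.992209
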